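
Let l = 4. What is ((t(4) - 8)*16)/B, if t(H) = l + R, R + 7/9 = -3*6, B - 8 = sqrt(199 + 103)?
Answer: 13120/1071 - 1640*sqrt(302)/1071 ≈ -14.361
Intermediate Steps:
B = 8 + sqrt(302) (B = 8 + sqrt(199 + 103) = 8 + sqrt(302) ≈ 25.378)
R = -169/9 (R = -7/9 - 3*6 = -7/9 - 18 = -169/9 ≈ -18.778)
t(H) = -133/9 (t(H) = 4 - 169/9 = -133/9)
((t(4) - 8)*16)/B = ((-133/9 - 8)*16)/(8 + sqrt(302)) = (-205/9*16)/(8 + sqrt(302)) = -3280/(9*(8 + sqrt(302)))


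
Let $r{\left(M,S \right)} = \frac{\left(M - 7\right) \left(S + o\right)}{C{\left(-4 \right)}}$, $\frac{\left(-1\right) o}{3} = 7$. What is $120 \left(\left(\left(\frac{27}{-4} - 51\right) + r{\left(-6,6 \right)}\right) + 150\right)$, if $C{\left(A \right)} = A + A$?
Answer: $8145$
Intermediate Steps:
$o = -21$ ($o = \left(-3\right) 7 = -21$)
$C{\left(A \right)} = 2 A$
$r{\left(M,S \right)} = - \frac{\left(-21 + S\right) \left(-7 + M\right)}{8}$ ($r{\left(M,S \right)} = \frac{\left(M - 7\right) \left(S - 21\right)}{2 \left(-4\right)} = \frac{\left(-7 + M\right) \left(-21 + S\right)}{-8} = \left(-21 + S\right) \left(-7 + M\right) \left(- \frac{1}{8}\right) = - \frac{\left(-21 + S\right) \left(-7 + M\right)}{8}$)
$120 \left(\left(\left(\frac{27}{-4} - 51\right) + r{\left(-6,6 \right)}\right) + 150\right) = 120 \left(\left(\left(\frac{27}{-4} - 51\right) + \left(- \frac{147}{8} + \frac{7}{8} \cdot 6 + \frac{21}{8} \left(-6\right) - \left(- \frac{3}{4}\right) 6\right)\right) + 150\right) = 120 \left(\left(\left(27 \left(- \frac{1}{4}\right) - 51\right) + \left(- \frac{147}{8} + \frac{21}{4} - \frac{63}{4} + \frac{9}{2}\right)\right) + 150\right) = 120 \left(\left(\left(- \frac{27}{4} - 51\right) - \frac{195}{8}\right) + 150\right) = 120 \left(\left(- \frac{231}{4} - \frac{195}{8}\right) + 150\right) = 120 \left(- \frac{657}{8} + 150\right) = 120 \cdot \frac{543}{8} = 8145$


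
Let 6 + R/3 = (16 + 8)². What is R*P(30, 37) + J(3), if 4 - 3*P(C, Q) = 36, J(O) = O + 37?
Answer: -18200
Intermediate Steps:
J(O) = 37 + O
P(C, Q) = -32/3 (P(C, Q) = 4/3 - ⅓*36 = 4/3 - 12 = -32/3)
R = 1710 (R = -18 + 3*(16 + 8)² = -18 + 3*24² = -18 + 3*576 = -18 + 1728 = 1710)
R*P(30, 37) + J(3) = 1710*(-32/3) + (37 + 3) = -18240 + 40 = -18200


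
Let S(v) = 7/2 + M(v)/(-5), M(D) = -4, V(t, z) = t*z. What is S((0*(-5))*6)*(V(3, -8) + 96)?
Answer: 1548/5 ≈ 309.60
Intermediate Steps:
S(v) = 43/10 (S(v) = 7/2 - 4/(-5) = 7*(½) - 4*(-⅕) = 7/2 + ⅘ = 43/10)
S((0*(-5))*6)*(V(3, -8) + 96) = 43*(3*(-8) + 96)/10 = 43*(-24 + 96)/10 = (43/10)*72 = 1548/5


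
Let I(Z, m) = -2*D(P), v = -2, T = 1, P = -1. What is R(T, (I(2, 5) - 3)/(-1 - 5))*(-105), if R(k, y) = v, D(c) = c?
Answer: 210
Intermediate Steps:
I(Z, m) = 2 (I(Z, m) = -2*(-1) = 2)
R(k, y) = -2
R(T, (I(2, 5) - 3)/(-1 - 5))*(-105) = -2*(-105) = 210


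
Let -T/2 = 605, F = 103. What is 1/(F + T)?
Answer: -1/1107 ≈ -0.00090334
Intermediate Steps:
T = -1210 (T = -2*605 = -1210)
1/(F + T) = 1/(103 - 1210) = 1/(-1107) = -1/1107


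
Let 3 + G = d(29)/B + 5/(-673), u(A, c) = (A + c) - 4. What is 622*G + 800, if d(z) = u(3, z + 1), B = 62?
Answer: -16266581/20863 ≈ -779.69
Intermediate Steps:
u(A, c) = -4 + A + c
d(z) = z (d(z) = -4 + 3 + (z + 1) = -4 + 3 + (1 + z) = z)
G = -105971/41726 (G = -3 + (29/62 + 5/(-673)) = -3 + (29*(1/62) + 5*(-1/673)) = -3 + (29/62 - 5/673) = -3 + 19207/41726 = -105971/41726 ≈ -2.5397)
622*G + 800 = 622*(-105971/41726) + 800 = -32956981/20863 + 800 = -16266581/20863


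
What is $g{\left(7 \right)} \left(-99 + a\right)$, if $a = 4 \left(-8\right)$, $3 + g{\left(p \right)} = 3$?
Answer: $0$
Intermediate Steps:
$g{\left(p \right)} = 0$ ($g{\left(p \right)} = -3 + 3 = 0$)
$a = -32$
$g{\left(7 \right)} \left(-99 + a\right) = 0 \left(-99 - 32\right) = 0 \left(-131\right) = 0$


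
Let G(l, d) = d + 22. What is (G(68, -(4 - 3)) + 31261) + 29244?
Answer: 60526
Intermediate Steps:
G(l, d) = 22 + d
(G(68, -(4 - 3)) + 31261) + 29244 = ((22 - (4 - 3)) + 31261) + 29244 = ((22 - 1*1) + 31261) + 29244 = ((22 - 1) + 31261) + 29244 = (21 + 31261) + 29244 = 31282 + 29244 = 60526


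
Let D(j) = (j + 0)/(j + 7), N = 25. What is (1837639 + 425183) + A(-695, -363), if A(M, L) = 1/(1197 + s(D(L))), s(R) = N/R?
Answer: 1003360166205/443411 ≈ 2.2628e+6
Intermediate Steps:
D(j) = j/(7 + j)
s(R) = 25/R
A(M, L) = 1/(1197 + 25*(7 + L)/L) (A(M, L) = 1/(1197 + 25/((L/(7 + L)))) = 1/(1197 + 25*((7 + L)/L)) = 1/(1197 + 25*(7 + L)/L))
(1837639 + 425183) + A(-695, -363) = (1837639 + 425183) - 363/(175 + 1222*(-363)) = 2262822 - 363/(175 - 443586) = 2262822 - 363/(-443411) = 2262822 - 363*(-1/443411) = 2262822 + 363/443411 = 1003360166205/443411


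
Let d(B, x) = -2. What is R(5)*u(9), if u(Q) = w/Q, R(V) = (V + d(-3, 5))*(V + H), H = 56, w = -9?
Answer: -183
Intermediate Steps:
R(V) = (-2 + V)*(56 + V) (R(V) = (V - 2)*(V + 56) = (-2 + V)*(56 + V))
u(Q) = -9/Q
R(5)*u(9) = (-112 + 5**2 + 54*5)*(-9/9) = (-112 + 25 + 270)*(-9*1/9) = 183*(-1) = -183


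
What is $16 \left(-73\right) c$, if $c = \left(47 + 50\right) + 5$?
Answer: $-119136$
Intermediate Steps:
$c = 102$ ($c = 97 + 5 = 102$)
$16 \left(-73\right) c = 16 \left(-73\right) 102 = \left(-1168\right) 102 = -119136$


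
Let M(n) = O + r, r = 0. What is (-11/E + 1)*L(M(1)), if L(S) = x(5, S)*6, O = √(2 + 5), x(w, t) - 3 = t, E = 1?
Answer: -180 - 60*√7 ≈ -338.75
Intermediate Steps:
x(w, t) = 3 + t
O = √7 ≈ 2.6458
M(n) = √7 (M(n) = √7 + 0 = √7)
L(S) = 18 + 6*S (L(S) = (3 + S)*6 = 18 + 6*S)
(-11/E + 1)*L(M(1)) = (-11/1 + 1)*(18 + 6*√7) = (-11*1 + 1)*(18 + 6*√7) = (-11 + 1)*(18 + 6*√7) = -10*(18 + 6*√7) = -180 - 60*√7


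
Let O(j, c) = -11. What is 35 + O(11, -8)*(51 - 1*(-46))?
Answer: -1032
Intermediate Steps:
35 + O(11, -8)*(51 - 1*(-46)) = 35 - 11*(51 - 1*(-46)) = 35 - 11*(51 + 46) = 35 - 11*97 = 35 - 1067 = -1032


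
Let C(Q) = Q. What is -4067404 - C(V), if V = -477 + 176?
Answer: -4067103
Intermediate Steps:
V = -301
-4067404 - C(V) = -4067404 - 1*(-301) = -4067404 + 301 = -4067103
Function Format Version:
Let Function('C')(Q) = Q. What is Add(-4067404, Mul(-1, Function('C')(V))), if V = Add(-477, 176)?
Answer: -4067103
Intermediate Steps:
V = -301
Add(-4067404, Mul(-1, Function('C')(V))) = Add(-4067404, Mul(-1, -301)) = Add(-4067404, 301) = -4067103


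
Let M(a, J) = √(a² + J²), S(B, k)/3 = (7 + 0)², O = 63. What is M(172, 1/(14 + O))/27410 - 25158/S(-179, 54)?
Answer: -1198/7 + √175403537/2110570 ≈ -171.14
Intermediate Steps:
S(B, k) = 147 (S(B, k) = 3*(7 + 0)² = 3*7² = 3*49 = 147)
M(a, J) = √(J² + a²)
M(172, 1/(14 + O))/27410 - 25158/S(-179, 54) = √((1/(14 + 63))² + 172²)/27410 - 25158/147 = √((1/77)² + 29584)*(1/27410) - 25158*1/147 = √((1/77)² + 29584)*(1/27410) - 1198/7 = √(1/5929 + 29584)*(1/27410) - 1198/7 = √(175403537/5929)*(1/27410) - 1198/7 = (√175403537/77)*(1/27410) - 1198/7 = √175403537/2110570 - 1198/7 = -1198/7 + √175403537/2110570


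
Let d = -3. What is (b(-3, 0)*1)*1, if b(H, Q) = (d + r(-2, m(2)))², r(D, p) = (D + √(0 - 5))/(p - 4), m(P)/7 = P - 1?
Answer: (11 - I*√5)²/9 ≈ 12.889 - 5.4659*I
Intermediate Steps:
m(P) = -7 + 7*P (m(P) = 7*(P - 1) = 7*(-1 + P) = -7 + 7*P)
r(D, p) = (D + I*√5)/(-4 + p) (r(D, p) = (D + √(-5))/(-4 + p) = (D + I*√5)/(-4 + p))
b(H, Q) = (-11/3 + I*√5/3)² (b(H, Q) = (-3 + (-2 + I*√5)/(-4 + (-7 + 7*2)))² = (-3 + (-2 + I*√5)/(-4 + (-7 + 14)))² = (-3 + (-2 + I*√5)/(-4 + 7))² = (-3 + (-2 + I*√5)/3)² = (-3 + (-⅔ + I*√5/3))² = (-11/3 + I*√5/3)²)
(b(-3, 0)*1)*1 = (((11 - I*√5)²/9)*1)*1 = ((11 - I*√5)²/9)*1 = (11 - I*√5)²/9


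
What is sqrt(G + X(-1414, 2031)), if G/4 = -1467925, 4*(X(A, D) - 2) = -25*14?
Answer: I*sqrt(23487142)/2 ≈ 2423.2*I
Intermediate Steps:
X(A, D) = -171/2 (X(A, D) = 2 + (-25*14)/4 = 2 + (1/4)*(-350) = 2 - 175/2 = -171/2)
G = -5871700 (G = 4*(-1467925) = -5871700)
sqrt(G + X(-1414, 2031)) = sqrt(-5871700 - 171/2) = sqrt(-11743571/2) = I*sqrt(23487142)/2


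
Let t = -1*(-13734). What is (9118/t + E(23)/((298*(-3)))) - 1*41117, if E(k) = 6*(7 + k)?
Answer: -42069742130/1023183 ≈ -41117.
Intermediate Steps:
t = 13734
E(k) = 42 + 6*k
(9118/t + E(23)/((298*(-3)))) - 1*41117 = (9118/13734 + (42 + 6*23)/((298*(-3)))) - 1*41117 = (9118*(1/13734) + (42 + 138)/(-894)) - 41117 = (4559/6867 + 180*(-1/894)) - 41117 = (4559/6867 - 30/149) - 41117 = 473281/1023183 - 41117 = -42069742130/1023183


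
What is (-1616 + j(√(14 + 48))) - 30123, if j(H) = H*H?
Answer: -31677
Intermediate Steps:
j(H) = H²
(-1616 + j(√(14 + 48))) - 30123 = (-1616 + (√(14 + 48))²) - 30123 = (-1616 + (√62)²) - 30123 = (-1616 + 62) - 30123 = -1554 - 30123 = -31677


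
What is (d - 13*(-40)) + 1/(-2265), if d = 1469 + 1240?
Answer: 7313684/2265 ≈ 3229.0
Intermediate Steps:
d = 2709
(d - 13*(-40)) + 1/(-2265) = (2709 - 13*(-40)) + 1/(-2265) = (2709 + 520) - 1/2265 = 3229 - 1/2265 = 7313684/2265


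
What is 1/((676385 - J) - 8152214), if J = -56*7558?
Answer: -1/7052581 ≈ -1.4179e-7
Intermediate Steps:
J = -423248
1/((676385 - J) - 8152214) = 1/((676385 - 1*(-423248)) - 8152214) = 1/((676385 + 423248) - 8152214) = 1/(1099633 - 8152214) = 1/(-7052581) = -1/7052581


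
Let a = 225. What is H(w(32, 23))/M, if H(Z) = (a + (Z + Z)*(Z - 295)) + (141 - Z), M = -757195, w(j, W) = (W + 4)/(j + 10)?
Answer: 642/37102555 ≈ 1.7303e-5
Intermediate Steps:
w(j, W) = (4 + W)/(10 + j)
H(Z) = 366 - Z + 2*Z*(-295 + Z) (H(Z) = (225 + (Z + Z)*(Z - 295)) + (141 - Z) = (225 + (2*Z)*(-295 + Z)) + (141 - Z) = (225 + 2*Z*(-295 + Z)) + (141 - Z) = 366 - Z + 2*Z*(-295 + Z))
H(w(32, 23))/M = (366 - 591*(4 + 23)/(10 + 32) + 2*((4 + 23)/(10 + 32))²)/(-757195) = (366 - 591*27/42 + 2*(27/42)²)*(-1/757195) = (366 - 197*27/14 + 2*((1/42)*27)²)*(-1/757195) = (366 - 591*9/14 + 2*(9/14)²)*(-1/757195) = (366 - 5319/14 + 2*(81/196))*(-1/757195) = (366 - 5319/14 + 81/98)*(-1/757195) = -642/49*(-1/757195) = 642/37102555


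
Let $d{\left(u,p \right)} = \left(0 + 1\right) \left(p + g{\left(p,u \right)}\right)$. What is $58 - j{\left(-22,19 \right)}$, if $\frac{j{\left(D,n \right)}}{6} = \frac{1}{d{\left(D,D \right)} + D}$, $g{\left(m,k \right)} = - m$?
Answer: $\frac{641}{11} \approx 58.273$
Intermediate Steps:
$d{\left(u,p \right)} = 0$ ($d{\left(u,p \right)} = \left(0 + 1\right) \left(p - p\right) = 1 \cdot 0 = 0$)
$j{\left(D,n \right)} = \frac{6}{D}$ ($j{\left(D,n \right)} = \frac{6}{0 + D} = \frac{6}{D}$)
$58 - j{\left(-22,19 \right)} = 58 - \frac{6}{-22} = 58 - 6 \left(- \frac{1}{22}\right) = 58 - - \frac{3}{11} = 58 + \frac{3}{11} = \frac{641}{11}$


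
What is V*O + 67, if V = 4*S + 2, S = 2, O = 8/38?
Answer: 1313/19 ≈ 69.105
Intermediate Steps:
O = 4/19 (O = 8*(1/38) = 4/19 ≈ 0.21053)
V = 10 (V = 4*2 + 2 = 8 + 2 = 10)
V*O + 67 = 10*(4/19) + 67 = 40/19 + 67 = 1313/19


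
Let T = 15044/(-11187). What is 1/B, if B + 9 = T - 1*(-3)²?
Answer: -11187/216410 ≈ -0.051694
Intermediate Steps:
T = -15044/11187 (T = 15044*(-1/11187) = -15044/11187 ≈ -1.3448)
B = -216410/11187 (B = -9 + (-15044/11187 - 1*(-3)²) = -9 + (-15044/11187 - 1*9) = -9 + (-15044/11187 - 9) = -9 - 115727/11187 = -216410/11187 ≈ -19.345)
1/B = 1/(-216410/11187) = -11187/216410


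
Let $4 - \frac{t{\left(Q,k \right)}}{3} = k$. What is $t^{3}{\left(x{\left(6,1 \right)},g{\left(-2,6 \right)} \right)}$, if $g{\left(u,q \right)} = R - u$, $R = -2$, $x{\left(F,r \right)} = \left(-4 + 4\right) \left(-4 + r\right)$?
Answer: $1728$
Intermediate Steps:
$x{\left(F,r \right)} = 0$ ($x{\left(F,r \right)} = 0 \left(-4 + r\right) = 0$)
$g{\left(u,q \right)} = -2 - u$
$t{\left(Q,k \right)} = 12 - 3 k$
$t^{3}{\left(x{\left(6,1 \right)},g{\left(-2,6 \right)} \right)} = \left(12 - 3 \left(-2 - -2\right)\right)^{3} = \left(12 - 3 \left(-2 + 2\right)\right)^{3} = \left(12 - 0\right)^{3} = \left(12 + 0\right)^{3} = 12^{3} = 1728$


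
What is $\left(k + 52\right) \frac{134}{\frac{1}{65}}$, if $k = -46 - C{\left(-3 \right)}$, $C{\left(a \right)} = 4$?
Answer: $17420$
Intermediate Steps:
$k = -50$ ($k = -46 - 4 = -50$)
$\left(k + 52\right) \frac{134}{\frac{1}{65}} = \left(-50 + 52\right) \frac{134}{\frac{1}{65}} = 2 \cdot 134 \frac{1}{\frac{1}{65}} = 2 \cdot 134 \cdot 65 = 2 \cdot 8710 = 17420$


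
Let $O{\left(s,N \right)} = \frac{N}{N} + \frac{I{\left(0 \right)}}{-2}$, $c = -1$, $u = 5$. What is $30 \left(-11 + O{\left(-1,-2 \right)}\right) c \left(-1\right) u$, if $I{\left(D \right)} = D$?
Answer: $-1500$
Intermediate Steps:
$O{\left(s,N \right)} = 1$ ($O{\left(s,N \right)} = \frac{N}{N} + \frac{0}{-2} = 1 + 0 \left(- \frac{1}{2}\right) = 1 + 0 = 1$)
$30 \left(-11 + O{\left(-1,-2 \right)}\right) c \left(-1\right) u = 30 \left(-11 + 1\right) \left(-1\right) \left(-1\right) 5 = 30 \left(- 10 \cdot 1 \cdot 5\right) = 30 \left(\left(-10\right) 5\right) = 30 \left(-50\right) = -1500$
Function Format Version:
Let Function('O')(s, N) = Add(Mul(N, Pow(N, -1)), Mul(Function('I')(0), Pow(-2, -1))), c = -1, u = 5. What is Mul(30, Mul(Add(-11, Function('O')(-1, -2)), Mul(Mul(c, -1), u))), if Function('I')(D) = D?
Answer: -1500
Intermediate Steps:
Function('O')(s, N) = 1 (Function('O')(s, N) = Add(Mul(N, Pow(N, -1)), Mul(0, Pow(-2, -1))) = Add(1, Mul(0, Rational(-1, 2))) = Add(1, 0) = 1)
Mul(30, Mul(Add(-11, Function('O')(-1, -2)), Mul(Mul(c, -1), u))) = Mul(30, Mul(Add(-11, 1), Mul(Mul(-1, -1), 5))) = Mul(30, Mul(-10, Mul(1, 5))) = Mul(30, Mul(-10, 5)) = Mul(30, -50) = -1500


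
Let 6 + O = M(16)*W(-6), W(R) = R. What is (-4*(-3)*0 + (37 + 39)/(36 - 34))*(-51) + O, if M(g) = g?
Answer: -2040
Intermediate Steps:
O = -102 (O = -6 + 16*(-6) = -6 - 96 = -102)
(-4*(-3)*0 + (37 + 39)/(36 - 34))*(-51) + O = (-4*(-3)*0 + (37 + 39)/(36 - 34))*(-51) - 102 = (12*0 + 76/2)*(-51) - 102 = (0 + 76*(1/2))*(-51) - 102 = (0 + 38)*(-51) - 102 = 38*(-51) - 102 = -1938 - 102 = -2040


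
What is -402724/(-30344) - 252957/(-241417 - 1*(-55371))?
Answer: 5162557282/352836239 ≈ 14.632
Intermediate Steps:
-402724/(-30344) - 252957/(-241417 - 1*(-55371)) = -402724*(-1/30344) - 252957/(-241417 + 55371) = 100681/7586 - 252957/(-186046) = 100681/7586 - 252957*(-1/186046) = 100681/7586 + 252957/186046 = 5162557282/352836239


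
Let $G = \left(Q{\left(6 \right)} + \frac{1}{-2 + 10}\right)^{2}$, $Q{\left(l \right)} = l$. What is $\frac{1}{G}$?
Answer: $\frac{64}{2401} \approx 0.026656$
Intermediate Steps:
$G = \frac{2401}{64}$ ($G = \left(6 + \frac{1}{-2 + 10}\right)^{2} = \left(6 + \frac{1}{8}\right)^{2} = \left(\frac{49}{8}\right)^{2} = \frac{2401}{64} \approx 37.516$)
$\frac{1}{G} = \frac{1}{\frac{2401}{64}} = \frac{64}{2401}$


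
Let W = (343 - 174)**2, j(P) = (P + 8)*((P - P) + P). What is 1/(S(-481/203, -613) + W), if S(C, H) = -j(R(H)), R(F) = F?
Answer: -1/342304 ≈ -2.9214e-6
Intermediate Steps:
j(P) = P*(8 + P) (j(P) = (8 + P)*(0 + P) = (8 + P)*P = P*(8 + P))
S(C, H) = -H*(8 + H)
W = 28561 (W = 169**2 = 28561)
1/(S(-481/203, -613) + W) = 1/(-1*(-613)*(8 - 613) + 28561) = 1/(-1*(-613)*(-605) + 28561) = 1/(-370865 + 28561) = 1/(-342304) = -1/342304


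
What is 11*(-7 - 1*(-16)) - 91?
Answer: 8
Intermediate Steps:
11*(-7 - 1*(-16)) - 91 = 11*(-7 + 16) - 91 = 11*9 - 91 = 99 - 91 = 8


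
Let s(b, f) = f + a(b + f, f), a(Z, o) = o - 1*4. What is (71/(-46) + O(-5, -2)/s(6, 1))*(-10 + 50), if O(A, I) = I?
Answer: -500/23 ≈ -21.739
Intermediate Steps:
a(Z, o) = -4 + o (a(Z, o) = o - 4 = -4 + o)
s(b, f) = -4 + 2*f (s(b, f) = f + (-4 + f) = -4 + 2*f)
(71/(-46) + O(-5, -2)/s(6, 1))*(-10 + 50) = (71/(-46) - 2/(-4 + 2*1))*(-10 + 50) = (71*(-1/46) - 2/(-4 + 2))*40 = (-71/46 - 2/(-2))*40 = (-71/46 - 2*(-1/2))*40 = (-71/46 + 1)*40 = -25/46*40 = -500/23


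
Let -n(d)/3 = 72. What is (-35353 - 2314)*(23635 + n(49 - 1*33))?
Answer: -882123473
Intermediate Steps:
n(d) = -216 (n(d) = -3*72 = -216)
(-35353 - 2314)*(23635 + n(49 - 1*33)) = (-35353 - 2314)*(23635 - 216) = -37667*23419 = -882123473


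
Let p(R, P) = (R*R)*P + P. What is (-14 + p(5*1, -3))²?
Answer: 8464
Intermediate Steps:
p(R, P) = P + P*R² (p(R, P) = R²*P + P = P*R² + P = P + P*R²)
(-14 + p(5*1, -3))² = (-14 - 3*(1 + (5*1)²))² = (-14 - 3*(1 + 5²))² = (-14 - 3*(1 + 25))² = (-14 - 3*26)² = (-14 - 78)² = (-92)² = 8464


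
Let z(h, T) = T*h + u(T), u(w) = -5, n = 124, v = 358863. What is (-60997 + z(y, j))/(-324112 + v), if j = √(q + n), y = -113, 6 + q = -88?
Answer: -61002/34751 - 113*√30/34751 ≈ -1.7732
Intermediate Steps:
q = -94 (q = -6 - 88 = -94)
j = √30 (j = √(-94 + 124) = √30 ≈ 5.4772)
z(h, T) = -5 + T*h (z(h, T) = T*h - 5 = -5 + T*h)
(-60997 + z(y, j))/(-324112 + v) = (-60997 + (-5 + √30*(-113)))/(-324112 + 358863) = (-60997 + (-5 - 113*√30))/34751 = (-61002 - 113*√30)*(1/34751) = -61002/34751 - 113*√30/34751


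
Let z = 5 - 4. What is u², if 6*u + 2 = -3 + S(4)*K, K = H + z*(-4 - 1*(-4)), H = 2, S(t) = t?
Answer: ¼ ≈ 0.25000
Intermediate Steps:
z = 1
K = 2 (K = 2 + 1*(-4 - 1*(-4)) = 2 + 1*(-4 + 4) = 2 + 1*0 = 2 + 0 = 2)
u = ½ (u = -⅓ + (-3 + 4*2)/6 = -⅓ + (-3 + 8)/6 = -⅓ + (⅙)*5 = -⅓ + ⅚ = ½ ≈ 0.50000)
u² = (½)² = ¼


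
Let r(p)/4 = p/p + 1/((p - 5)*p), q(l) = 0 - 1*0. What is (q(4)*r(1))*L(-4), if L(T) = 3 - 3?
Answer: 0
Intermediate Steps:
L(T) = 0
q(l) = 0 (q(l) = 0 + 0 = 0)
r(p) = 4 + 4/(p*(-5 + p)) (r(p) = 4*(p/p + 1/((p - 5)*p)) = 4*(1 + 1/((-5 + p)*p)) = 4*(1 + 1/(p*(-5 + p))) = 4 + 4/(p*(-5 + p)))
(q(4)*r(1))*L(-4) = (0*(4*(1 + 1**2 - 5*1)/(1*(-5 + 1))))*0 = (0*(4*1*(1 + 1 - 5)/(-4)))*0 = (0*(4*1*(-1/4)*(-3)))*0 = (0*3)*0 = 0*0 = 0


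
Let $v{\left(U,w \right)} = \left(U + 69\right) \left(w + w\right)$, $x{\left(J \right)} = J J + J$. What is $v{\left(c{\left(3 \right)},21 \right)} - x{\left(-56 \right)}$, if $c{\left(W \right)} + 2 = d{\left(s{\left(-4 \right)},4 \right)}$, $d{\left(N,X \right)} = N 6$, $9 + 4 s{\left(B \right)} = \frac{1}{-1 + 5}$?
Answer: $- \frac{3269}{4} \approx -817.25$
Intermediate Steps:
$x{\left(J \right)} = J + J^{2}$ ($x{\left(J \right)} = J^{2} + J = J + J^{2}$)
$s{\left(B \right)} = - \frac{35}{16}$ ($s{\left(B \right)} = - \frac{9}{4} + \frac{1}{4 \left(-1 + 5\right)} = - \frac{9}{4} + \frac{1}{4 \cdot 4} = - \frac{9}{4} + \frac{1}{4} \cdot \frac{1}{4} = - \frac{9}{4} + \frac{1}{16} = - \frac{35}{16}$)
$d{\left(N,X \right)} = 6 N$
$c{\left(W \right)} = - \frac{121}{8}$ ($c{\left(W \right)} = -2 + 6 \left(- \frac{35}{16}\right) = -2 - \frac{105}{8} = - \frac{121}{8}$)
$v{\left(U,w \right)} = 2 w \left(69 + U\right)$ ($v{\left(U,w \right)} = \left(69 + U\right) 2 w = 2 w \left(69 + U\right)$)
$v{\left(c{\left(3 \right)},21 \right)} - x{\left(-56 \right)} = 2 \cdot 21 \left(69 - \frac{121}{8}\right) - - 56 \left(1 - 56\right) = 2 \cdot 21 \cdot \frac{431}{8} - \left(-56\right) \left(-55\right) = \frac{9051}{4} - 3080 = - \frac{3269}{4}$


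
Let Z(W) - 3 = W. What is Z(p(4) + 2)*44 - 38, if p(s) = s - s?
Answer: 182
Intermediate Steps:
p(s) = 0
Z(W) = 3 + W
Z(p(4) + 2)*44 - 38 = (3 + (0 + 2))*44 - 38 = (3 + 2)*44 - 38 = 5*44 - 38 = 220 - 38 = 182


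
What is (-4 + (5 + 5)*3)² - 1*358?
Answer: 318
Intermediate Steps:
(-4 + (5 + 5)*3)² - 1*358 = (-4 + 10*3)² - 358 = (-4 + 30)² - 358 = 26² - 358 = 676 - 358 = 318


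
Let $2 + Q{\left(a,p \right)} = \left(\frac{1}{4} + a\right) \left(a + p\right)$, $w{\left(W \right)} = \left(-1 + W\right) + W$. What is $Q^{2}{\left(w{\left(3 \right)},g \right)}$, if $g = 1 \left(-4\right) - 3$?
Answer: $\frac{625}{4} \approx 156.25$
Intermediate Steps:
$w{\left(W \right)} = -1 + 2 W$
$g = -7$ ($g = -4 - 3 = -7$)
$Q{\left(a,p \right)} = -2 + \left(\frac{1}{4} + a\right) \left(a + p\right)$
$Q^{2}{\left(w{\left(3 \right)},g \right)} = \left(-2 + \left(-1 + 2 \cdot 3\right)^{2} + \frac{-1 + 2 \cdot 3}{4} + \frac{1}{4} \left(-7\right) + \left(-1 + 2 \cdot 3\right) \left(-7\right)\right)^{2} = \left(-2 + \left(-1 + 6\right)^{2} + \frac{-1 + 6}{4} - \frac{7}{4} + \left(-1 + 6\right) \left(-7\right)\right)^{2} = \left(-2 + 5^{2} + \frac{1}{4} \cdot 5 - \frac{7}{4} + 5 \left(-7\right)\right)^{2} = \left(-2 + 25 + \frac{5}{4} - \frac{7}{4} - 35\right)^{2} = \left(- \frac{25}{2}\right)^{2} = \frac{625}{4}$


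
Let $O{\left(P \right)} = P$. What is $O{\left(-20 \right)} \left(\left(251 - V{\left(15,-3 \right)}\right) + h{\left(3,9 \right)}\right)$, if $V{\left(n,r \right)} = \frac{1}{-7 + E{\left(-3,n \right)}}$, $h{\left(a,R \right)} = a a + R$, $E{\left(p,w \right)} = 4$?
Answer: $- \frac{16160}{3} \approx -5386.7$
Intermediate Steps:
$h{\left(a,R \right)} = R + a^{2}$ ($h{\left(a,R \right)} = a^{2} + R = R + a^{2}$)
$V{\left(n,r \right)} = - \frac{1}{3}$ ($V{\left(n,r \right)} = \frac{1}{-7 + 4} = \frac{1}{-3} = - \frac{1}{3}$)
$O{\left(-20 \right)} \left(\left(251 - V{\left(15,-3 \right)}\right) + h{\left(3,9 \right)}\right) = - 20 \left(\left(251 - - \frac{1}{3}\right) + \left(9 + 3^{2}\right)\right) = - 20 \left(\left(251 + \frac{1}{3}\right) + \left(9 + 9\right)\right) = - 20 \left(\frac{754}{3} + 18\right) = \left(-20\right) \frac{808}{3} = - \frac{16160}{3}$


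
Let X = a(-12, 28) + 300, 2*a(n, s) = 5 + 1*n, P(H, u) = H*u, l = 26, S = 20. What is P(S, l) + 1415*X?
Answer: 840135/2 ≈ 4.2007e+5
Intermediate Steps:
a(n, s) = 5/2 + n/2 (a(n, s) = (5 + 1*n)/2 = (5 + n)/2 = 5/2 + n/2)
X = 593/2 (X = (5/2 + (½)*(-12)) + 300 = (5/2 - 6) + 300 = -7/2 + 300 = 593/2 ≈ 296.50)
P(S, l) + 1415*X = 20*26 + 1415*(593/2) = 520 + 839095/2 = 840135/2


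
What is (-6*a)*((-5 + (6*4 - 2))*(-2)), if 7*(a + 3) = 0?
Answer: -612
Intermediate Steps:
a = -3 (a = -3 + (⅐)*0 = -3 + 0 = -3)
(-6*a)*((-5 + (6*4 - 2))*(-2)) = (-6*(-3))*((-5 + (6*4 - 2))*(-2)) = 18*((-5 + (24 - 2))*(-2)) = 18*((-5 + 22)*(-2)) = 18*(17*(-2)) = 18*(-34) = -612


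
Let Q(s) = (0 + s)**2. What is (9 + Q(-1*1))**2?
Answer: 100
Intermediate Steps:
Q(s) = s**2
(9 + Q(-1*1))**2 = (9 + (-1*1)**2)**2 = (9 + (-1)**2)**2 = (9 + 1)**2 = 10**2 = 100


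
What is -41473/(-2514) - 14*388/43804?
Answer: 450756811/27530814 ≈ 16.373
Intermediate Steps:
-41473/(-2514) - 14*388/43804 = -41473*(-1/2514) - 5432*1/43804 = 41473/2514 - 1358/10951 = 450756811/27530814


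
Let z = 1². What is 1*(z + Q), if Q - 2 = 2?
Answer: 5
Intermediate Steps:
Q = 4 (Q = 2 + 2 = 4)
z = 1
1*(z + Q) = 1*(1 + 4) = 1*5 = 5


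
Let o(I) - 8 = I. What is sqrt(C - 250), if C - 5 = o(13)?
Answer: 4*I*sqrt(14) ≈ 14.967*I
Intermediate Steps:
o(I) = 8 + I
C = 26 (C = 5 + (8 + 13) = 5 + 21 = 26)
sqrt(C - 250) = sqrt(26 - 250) = sqrt(-224) = 4*I*sqrt(14)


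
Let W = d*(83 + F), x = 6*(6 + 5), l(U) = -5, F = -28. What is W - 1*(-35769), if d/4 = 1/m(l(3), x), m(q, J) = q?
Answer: 35725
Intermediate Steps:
x = 66 (x = 6*11 = 66)
d = -⅘ (d = 4/(-5) = 4*(-⅕) = -⅘ ≈ -0.80000)
W = -44 (W = -4*(83 - 28)/5 = -⅘*55 = -44)
W - 1*(-35769) = -44 - 1*(-35769) = -44 + 35769 = 35725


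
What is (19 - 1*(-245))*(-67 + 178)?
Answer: 29304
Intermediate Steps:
(19 - 1*(-245))*(-67 + 178) = (19 + 245)*111 = 264*111 = 29304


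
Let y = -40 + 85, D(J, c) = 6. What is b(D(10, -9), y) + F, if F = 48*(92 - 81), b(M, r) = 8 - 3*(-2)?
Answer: 542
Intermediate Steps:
y = 45
b(M, r) = 14 (b(M, r) = 8 + 6 = 14)
F = 528 (F = 48*11 = 528)
b(D(10, -9), y) + F = 14 + 528 = 542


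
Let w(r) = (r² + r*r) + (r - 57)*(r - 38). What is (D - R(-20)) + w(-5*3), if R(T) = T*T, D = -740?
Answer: 3126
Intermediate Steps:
w(r) = 2*r² + (-57 + r)*(-38 + r) (w(r) = (r² + r²) + (-57 + r)*(-38 + r) = 2*r² + (-57 + r)*(-38 + r))
R(T) = T²
(D - R(-20)) + w(-5*3) = (-740 - 1*(-20)²) + (2166 - (-475)*3 + 3*(-5*3)²) = (-740 - 1*400) + (2166 - 95*(-15) + 3*(-15)²) = (-740 - 400) + (2166 + 1425 + 3*225) = -1140 + (2166 + 1425 + 675) = -1140 + 4266 = 3126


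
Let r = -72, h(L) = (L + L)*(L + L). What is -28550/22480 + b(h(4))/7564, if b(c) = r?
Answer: -5439269/4250968 ≈ -1.2795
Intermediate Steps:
h(L) = 4*L² (h(L) = (2*L)*(2*L) = 4*L²)
b(c) = -72
-28550/22480 + b(h(4))/7564 = -28550/22480 - 72/7564 = -28550*1/22480 - 72*1/7564 = -2855/2248 - 18/1891 = -5439269/4250968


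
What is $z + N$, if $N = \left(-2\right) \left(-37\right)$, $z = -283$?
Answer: $-209$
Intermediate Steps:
$N = 74$
$z + N = -283 + 74 = -209$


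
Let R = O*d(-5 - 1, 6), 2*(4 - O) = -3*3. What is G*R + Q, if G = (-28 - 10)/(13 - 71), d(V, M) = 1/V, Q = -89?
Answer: -31295/348 ≈ -89.928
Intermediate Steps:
G = 19/29 (G = -38/(-58) = -38*(-1/58) = 19/29 ≈ 0.65517)
O = 17/2 (O = 4 - (-3)*3/2 = 4 - 1/2*(-9) = 4 + 9/2 = 17/2 ≈ 8.5000)
R = -17/12 (R = 17/(2*(-5 - 1)) = (17/2)/(-6) = (17/2)*(-1/6) = -17/12 ≈ -1.4167)
G*R + Q = (19/29)*(-17/12) - 89 = -323/348 - 89 = -31295/348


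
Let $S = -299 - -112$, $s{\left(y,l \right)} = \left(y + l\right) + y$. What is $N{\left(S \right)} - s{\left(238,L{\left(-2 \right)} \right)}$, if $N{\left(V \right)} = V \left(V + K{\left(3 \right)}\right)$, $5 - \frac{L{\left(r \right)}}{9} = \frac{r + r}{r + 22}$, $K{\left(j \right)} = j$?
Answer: $\frac{169426}{5} \approx 33885.0$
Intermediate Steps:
$L{\left(r \right)} = 45 - \frac{18 r}{22 + r}$ ($L{\left(r \right)} = 45 - 9 \frac{r + r}{r + 22} = 45 - 9 \frac{2 r}{22 + r} = 45 - \frac{18 r}{22 + r}$)
$s{\left(y,l \right)} = l + 2 y$ ($s{\left(y,l \right)} = \left(l + y\right) + y = l + 2 y$)
$S = -187$ ($S = -299 + 112 = -187$)
$N{\left(V \right)} = V \left(3 + V\right)$ ($N{\left(V \right)} = V \left(V + 3\right) = V \left(3 + V\right)$)
$N{\left(S \right)} - s{\left(238,L{\left(-2 \right)} \right)} = - 187 \left(3 - 187\right) - \left(\frac{9 \left(110 + 3 \left(-2\right)\right)}{22 - 2} + 2 \cdot 238\right) = \left(-187\right) \left(-184\right) - \left(\frac{9 \left(110 - 6\right)}{20} + 476\right) = 34408 - \left(9 \cdot \frac{1}{20} \cdot 104 + 476\right) = 34408 - \left(\frac{234}{5} + 476\right) = 34408 - \frac{2614}{5} = \frac{169426}{5}$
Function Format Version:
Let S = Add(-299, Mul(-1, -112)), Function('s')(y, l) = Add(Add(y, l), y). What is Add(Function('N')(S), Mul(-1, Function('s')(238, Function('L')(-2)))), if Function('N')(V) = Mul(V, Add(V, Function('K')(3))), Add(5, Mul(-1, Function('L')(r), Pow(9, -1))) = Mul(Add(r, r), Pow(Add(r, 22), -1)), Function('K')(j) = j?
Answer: Rational(169426, 5) ≈ 33885.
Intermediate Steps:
Function('L')(r) = Add(45, Mul(-18, r, Pow(Add(22, r), -1))) (Function('L')(r) = Add(45, Mul(-9, Mul(Add(r, r), Pow(Add(r, 22), -1)))) = Add(45, Mul(-9, Mul(Mul(2, r), Pow(Add(22, r), -1)))) = Add(45, Mul(-9, Mul(2, r, Pow(Add(22, r), -1)))) = Add(45, Mul(-18, r, Pow(Add(22, r), -1))))
Function('s')(y, l) = Add(l, Mul(2, y)) (Function('s')(y, l) = Add(Add(l, y), y) = Add(l, Mul(2, y)))
S = -187 (S = Add(-299, 112) = -187)
Function('N')(V) = Mul(V, Add(3, V)) (Function('N')(V) = Mul(V, Add(V, 3)) = Mul(V, Add(3, V)))
Add(Function('N')(S), Mul(-1, Function('s')(238, Function('L')(-2)))) = Add(Mul(-187, Add(3, -187)), Mul(-1, Add(Mul(9, Pow(Add(22, -2), -1), Add(110, Mul(3, -2))), Mul(2, 238)))) = Add(Mul(-187, -184), Mul(-1, Add(Mul(9, Pow(20, -1), Add(110, -6)), 476))) = Add(34408, Mul(-1, Add(Mul(9, Rational(1, 20), 104), 476))) = Add(34408, Mul(-1, Add(Rational(234, 5), 476))) = Add(34408, Mul(-1, Rational(2614, 5))) = Add(34408, Rational(-2614, 5)) = Rational(169426, 5)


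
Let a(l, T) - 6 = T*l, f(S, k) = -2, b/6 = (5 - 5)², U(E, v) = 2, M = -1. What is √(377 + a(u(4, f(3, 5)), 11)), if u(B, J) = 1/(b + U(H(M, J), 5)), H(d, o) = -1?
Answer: √1554/2 ≈ 19.710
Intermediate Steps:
b = 0 (b = 6*(5 - 5)² = 6*0² = 6*0 = 0)
u(B, J) = ½ (u(B, J) = 1/(0 + 2) = 1/2 = ½)
a(l, T) = 6 + T*l
√(377 + a(u(4, f(3, 5)), 11)) = √(377 + (6 + 11*(½))) = √(377 + (6 + 11/2)) = √(377 + 23/2) = √(777/2) = √1554/2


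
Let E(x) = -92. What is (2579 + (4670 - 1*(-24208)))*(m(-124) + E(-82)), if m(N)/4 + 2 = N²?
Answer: 1931585628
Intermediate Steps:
m(N) = -8 + 4*N²
(2579 + (4670 - 1*(-24208)))*(m(-124) + E(-82)) = (2579 + (4670 - 1*(-24208)))*((-8 + 4*(-124)²) - 92) = (2579 + (4670 + 24208))*((-8 + 4*15376) - 92) = (2579 + 28878)*((-8 + 61504) - 92) = 31457*(61496 - 92) = 31457*61404 = 1931585628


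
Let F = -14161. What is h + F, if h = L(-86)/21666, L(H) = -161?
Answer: -13339669/942 ≈ -14161.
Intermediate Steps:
h = -7/942 (h = -161/21666 = -161*1/21666 = -7/942 ≈ -0.0074310)
h + F = -7/942 - 14161 = -13339669/942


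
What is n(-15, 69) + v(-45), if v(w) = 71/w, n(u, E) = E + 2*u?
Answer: 1684/45 ≈ 37.422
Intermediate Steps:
n(-15, 69) + v(-45) = (69 + 2*(-15)) + 71/(-45) = (69 - 30) + 71*(-1/45) = 39 - 71/45 = 1684/45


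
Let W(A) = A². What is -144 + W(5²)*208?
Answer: 129856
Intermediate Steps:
-144 + W(5²)*208 = -144 + (5²)²*208 = -144 + 25²*208 = -144 + 625*208 = -144 + 130000 = 129856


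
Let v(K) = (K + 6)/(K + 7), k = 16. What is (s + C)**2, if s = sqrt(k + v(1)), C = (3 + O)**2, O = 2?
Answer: 5135/8 + 75*sqrt(30)/2 ≈ 847.27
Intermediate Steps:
v(K) = (6 + K)/(7 + K)
C = 25 (C = (3 + 2)**2 = 5**2 = 25)
s = 3*sqrt(30)/4 (s = sqrt(16 + (6 + 1)/(7 + 1)) = sqrt(16 + 7/8) = sqrt(135/8) = 3*sqrt(30)/4 ≈ 4.1079)
(s + C)**2 = (3*sqrt(30)/4 + 25)**2 = (25 + 3*sqrt(30)/4)**2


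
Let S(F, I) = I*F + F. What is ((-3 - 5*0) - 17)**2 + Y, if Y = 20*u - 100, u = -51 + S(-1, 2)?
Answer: -780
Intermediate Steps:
S(F, I) = F + F*I (S(F, I) = F*I + F = F + F*I)
u = -54 (u = -51 - (1 + 2) = -51 - 1*3 = -51 - 3 = -54)
Y = -1180 (Y = 20*(-54) - 100 = -1080 - 100 = -1180)
((-3 - 5*0) - 17)**2 + Y = ((-3 - 5*0) - 17)**2 - 1180 = ((-3 + 0) - 17)**2 - 1180 = (-3 - 17)**2 - 1180 = (-20)**2 - 1180 = 400 - 1180 = -780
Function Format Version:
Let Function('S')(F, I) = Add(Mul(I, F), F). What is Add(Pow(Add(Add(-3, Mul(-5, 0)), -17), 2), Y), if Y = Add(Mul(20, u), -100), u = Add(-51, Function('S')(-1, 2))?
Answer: -780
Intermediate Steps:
Function('S')(F, I) = Add(F, Mul(F, I)) (Function('S')(F, I) = Add(Mul(F, I), F) = Add(F, Mul(F, I)))
u = -54 (u = Add(-51, Mul(-1, Add(1, 2))) = Add(-51, Mul(-1, 3)) = Add(-51, -3) = -54)
Y = -1180 (Y = Add(Mul(20, -54), -100) = Add(-1080, -100) = -1180)
Add(Pow(Add(Add(-3, Mul(-5, 0)), -17), 2), Y) = Add(Pow(Add(Add(-3, Mul(-5, 0)), -17), 2), -1180) = Add(Pow(Add(Add(-3, 0), -17), 2), -1180) = Add(Pow(Add(-3, -17), 2), -1180) = Add(Pow(-20, 2), -1180) = Add(400, -1180) = -780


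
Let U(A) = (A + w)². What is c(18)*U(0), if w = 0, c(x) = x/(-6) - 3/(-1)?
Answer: 0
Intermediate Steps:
c(x) = 3 - x/6 (c(x) = x*(-⅙) - 3*(-1) = -x/6 + 3 = 3 - x/6)
U(A) = A² (U(A) = (A + 0)² = A²)
c(18)*U(0) = (3 - ⅙*18)*0² = (3 - 3)*0 = 0*0 = 0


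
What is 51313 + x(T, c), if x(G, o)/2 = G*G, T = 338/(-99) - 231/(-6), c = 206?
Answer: 1054098235/19602 ≈ 53775.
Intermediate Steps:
T = 6947/198 (T = 338*(-1/99) - 231*(-⅙) = -338/99 + 77/2 = 6947/198 ≈ 35.086)
x(G, o) = 2*G² (x(G, o) = 2*(G*G) = 2*G²)
51313 + x(T, c) = 51313 + 2*(6947/198)² = 51313 + 2*(48260809/39204) = 51313 + 48260809/19602 = 1054098235/19602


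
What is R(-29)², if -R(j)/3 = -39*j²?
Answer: 9681969609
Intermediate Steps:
R(j) = 117*j² (R(j) = -(-117)*j² = 117*j²)
R(-29)² = (117*(-29)²)² = (117*841)² = 98397² = 9681969609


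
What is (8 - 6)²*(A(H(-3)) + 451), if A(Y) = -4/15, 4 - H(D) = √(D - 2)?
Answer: 27044/15 ≈ 1802.9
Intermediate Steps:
H(D) = 4 - √(-2 + D) (H(D) = 4 - √(D - 2) = 4 - √(-2 + D))
A(Y) = -4/15 (A(Y) = -4*1/15 = -4/15)
(8 - 6)²*(A(H(-3)) + 451) = (8 - 6)²*(-4/15 + 451) = 2²*(6761/15) = 4*(6761/15) = 27044/15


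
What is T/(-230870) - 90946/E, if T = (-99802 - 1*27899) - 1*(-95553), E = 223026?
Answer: -3456715793/12872503155 ≈ -0.26853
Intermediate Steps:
T = -32148 (T = (-99802 - 27899) + 95553 = -127701 + 95553 = -32148)
T/(-230870) - 90946/E = -32148/(-230870) - 90946/223026 = -32148*(-1/230870) - 90946*1/223026 = 16074/115435 - 45473/111513 = -3456715793/12872503155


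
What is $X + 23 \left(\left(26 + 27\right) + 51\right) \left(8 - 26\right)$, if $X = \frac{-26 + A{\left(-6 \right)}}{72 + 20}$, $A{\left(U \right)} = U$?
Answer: $- \frac{990296}{23} \approx -43056.0$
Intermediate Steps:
$X = - \frac{8}{23}$ ($X = \frac{-26 - 6}{72 + 20} = - \frac{32}{92} = \left(-32\right) \frac{1}{92} = - \frac{8}{23} \approx -0.34783$)
$X + 23 \left(\left(26 + 27\right) + 51\right) \left(8 - 26\right) = - \frac{8}{23} + 23 \left(\left(26 + 27\right) + 51\right) \left(8 - 26\right) = - \frac{8}{23} + 23 \left(53 + 51\right) \left(-18\right) = - \frac{8}{23} + 23 \cdot 104 \left(-18\right) = - \frac{8}{23} + 23 \left(-1872\right) = - \frac{8}{23} - 43056 = - \frac{990296}{23}$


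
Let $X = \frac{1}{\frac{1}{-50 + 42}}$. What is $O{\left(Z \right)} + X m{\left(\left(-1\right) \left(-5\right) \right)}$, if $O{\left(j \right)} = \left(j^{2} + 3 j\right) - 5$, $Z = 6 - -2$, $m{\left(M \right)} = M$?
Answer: $43$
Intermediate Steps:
$X = -8$ ($X = \frac{1}{\frac{1}{-8}} = \frac{1}{- \frac{1}{8}} = -8$)
$Z = 8$ ($Z = 6 + 2 = 8$)
$O{\left(j \right)} = -5 + j^{2} + 3 j$
$O{\left(Z \right)} + X m{\left(\left(-1\right) \left(-5\right) \right)} = \left(-5 + 8^{2} + 3 \cdot 8\right) - 8 \left(\left(-1\right) \left(-5\right)\right) = \left(-5 + 64 + 24\right) - 40 = 83 - 40 = 43$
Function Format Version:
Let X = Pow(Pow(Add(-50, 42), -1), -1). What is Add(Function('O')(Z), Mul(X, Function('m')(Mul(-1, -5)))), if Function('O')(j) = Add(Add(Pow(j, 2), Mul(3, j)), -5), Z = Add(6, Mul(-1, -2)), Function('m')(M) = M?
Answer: 43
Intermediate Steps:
X = -8 (X = Pow(Pow(-8, -1), -1) = Pow(Rational(-1, 8), -1) = -8)
Z = 8 (Z = Add(6, 2) = 8)
Function('O')(j) = Add(-5, Pow(j, 2), Mul(3, j))
Add(Function('O')(Z), Mul(X, Function('m')(Mul(-1, -5)))) = Add(Add(-5, Pow(8, 2), Mul(3, 8)), Mul(-8, Mul(-1, -5))) = Add(Add(-5, 64, 24), Mul(-8, 5)) = Add(83, -40) = 43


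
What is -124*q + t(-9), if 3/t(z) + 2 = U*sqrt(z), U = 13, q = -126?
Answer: 23826594/1525 - 117*I/1525 ≈ 15624.0 - 0.076721*I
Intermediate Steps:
t(z) = 3/(-2 + 13*sqrt(z))
-124*q + t(-9) = -124*(-126) + 3/(-2 + 13*sqrt(-9)) = 15624 + 3/(-2 + 13*(3*I)) = 15624 + 3/(-2 + 39*I) = 15624 + 3*((-2 - 39*I)/1525) = 15624 + 3*(-2 - 39*I)/1525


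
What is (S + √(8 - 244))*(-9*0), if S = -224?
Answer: 0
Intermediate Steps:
(S + √(8 - 244))*(-9*0) = (-224 + √(8 - 244))*(-9*0) = (-224 + √(-236))*0 = (-224 + 2*I*√59)*0 = 0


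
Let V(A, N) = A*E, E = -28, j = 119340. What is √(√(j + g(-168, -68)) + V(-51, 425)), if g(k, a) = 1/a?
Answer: √(1650768 + 34*√137957023)/34 ≈ 42.112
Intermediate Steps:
V(A, N) = -28*A (V(A, N) = A*(-28) = -28*A)
√(√(j + g(-168, -68)) + V(-51, 425)) = √(√(119340 + 1/(-68)) - 28*(-51)) = √(√(119340 - 1/68) + 1428) = √(√(8115119/68) + 1428) = √(√137957023/34 + 1428) = √(1428 + √137957023/34)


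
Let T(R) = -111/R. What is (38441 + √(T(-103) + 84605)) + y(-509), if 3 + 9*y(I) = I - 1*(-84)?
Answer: 345541/9 + 181*√27398/103 ≈ 38684.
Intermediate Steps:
y(I) = 9 + I/9 (y(I) = -⅓ + (I - 1*(-84))/9 = -⅓ + (I + 84)/9 = -⅓ + (84 + I)/9 = -⅓ + (28/3 + I/9) = 9 + I/9)
(38441 + √(T(-103) + 84605)) + y(-509) = (38441 + √(-111/(-103) + 84605)) + (9 + (⅑)*(-509)) = (38441 + √(-111*(-1/103) + 84605)) + (9 - 509/9) = (38441 + √(111/103 + 84605)) - 428/9 = (38441 + √(8714426/103)) - 428/9 = (38441 + 181*√27398/103) - 428/9 = 345541/9 + 181*√27398/103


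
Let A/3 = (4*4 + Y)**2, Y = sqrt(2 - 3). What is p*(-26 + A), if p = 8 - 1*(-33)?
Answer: 30299 + 3936*I ≈ 30299.0 + 3936.0*I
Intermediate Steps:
Y = I (Y = sqrt(-1) = I ≈ 1.0*I)
A = 3*(16 + I)**2 (A = 3*(4*4 + I)**2 = 3*(16 + I)**2 ≈ 765.0 + 96.0*I)
p = 41 (p = 8 + 33 = 41)
p*(-26 + A) = 41*(-26 + (765 + 96*I)) = 41*(739 + 96*I) = 30299 + 3936*I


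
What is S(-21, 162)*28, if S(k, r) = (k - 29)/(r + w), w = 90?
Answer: -50/9 ≈ -5.5556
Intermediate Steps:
S(k, r) = (-29 + k)/(90 + r) (S(k, r) = (k - 29)/(r + 90) = (-29 + k)/(90 + r))
S(-21, 162)*28 = ((-29 - 21)/(90 + 162))*28 = (-50/252)*28 = ((1/252)*(-50))*28 = -25/126*28 = -50/9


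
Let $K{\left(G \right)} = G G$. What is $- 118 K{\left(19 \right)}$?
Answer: $-42598$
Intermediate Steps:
$K{\left(G \right)} = G^{2}$
$- 118 K{\left(19 \right)} = - 118 \cdot 19^{2} = \left(-118\right) 361 = -42598$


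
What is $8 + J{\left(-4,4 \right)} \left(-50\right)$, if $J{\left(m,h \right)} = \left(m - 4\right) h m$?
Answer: $-6392$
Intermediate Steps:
$J{\left(m,h \right)} = h m \left(-4 + m\right)$ ($J{\left(m,h \right)} = \left(-4 + m\right) h m = h \left(-4 + m\right) m = h m \left(-4 + m\right)$)
$8 + J{\left(-4,4 \right)} \left(-50\right) = 8 + 4 \left(-4\right) \left(-4 - 4\right) \left(-50\right) = 8 + 4 \left(-4\right) \left(-8\right) \left(-50\right) = 8 + 128 \left(-50\right) = 8 - 6400 = -6392$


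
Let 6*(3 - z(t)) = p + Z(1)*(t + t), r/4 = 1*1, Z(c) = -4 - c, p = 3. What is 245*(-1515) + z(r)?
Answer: -2226995/6 ≈ -3.7117e+5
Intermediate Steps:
r = 4 (r = 4*(1*1) = 4*1 = 4)
z(t) = 5/2 + 5*t/3 (z(t) = 3 - (3 + (-4 - 1*1)*(t + t))/6 = 3 - (3 + (-4 - 1)*(2*t))/6 = 3 - (3 - 10*t)/6 = 3 + (-½ + 5*t/3) = 5/2 + 5*t/3)
245*(-1515) + z(r) = 245*(-1515) + (5/2 + (5/3)*4) = -371175 + (5/2 + 20/3) = -371175 + 55/6 = -2226995/6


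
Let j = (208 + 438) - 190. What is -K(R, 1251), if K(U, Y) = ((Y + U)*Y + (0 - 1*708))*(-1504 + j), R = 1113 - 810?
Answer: 2036626608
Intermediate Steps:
R = 303
j = 456 (j = 646 - 190 = 456)
K(U, Y) = 741984 - 1048*Y*(U + Y) (K(U, Y) = ((Y + U)*Y + (0 - 1*708))*(-1504 + 456) = ((U + Y)*Y + (0 - 708))*(-1048) = (Y*(U + Y) - 708)*(-1048) = (-708 + Y*(U + Y))*(-1048) = 741984 - 1048*Y*(U + Y))
-K(R, 1251) = -(741984 - 1048*1251**2 - 1048*303*1251) = -(741984 - 1048*1565001 - 397247544) = -(741984 - 1640121048 - 397247544) = -1*(-2036626608) = 2036626608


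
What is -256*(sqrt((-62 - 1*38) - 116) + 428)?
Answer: -109568 - 1536*I*sqrt(6) ≈ -1.0957e+5 - 3762.4*I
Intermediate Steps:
-256*(sqrt((-62 - 1*38) - 116) + 428) = -256*(sqrt((-62 - 38) - 116) + 428) = -256*(sqrt(-100 - 116) + 428) = -256*(sqrt(-216) + 428) = -256*(6*I*sqrt(6) + 428) = -256*(428 + 6*I*sqrt(6)) = -109568 - 1536*I*sqrt(6)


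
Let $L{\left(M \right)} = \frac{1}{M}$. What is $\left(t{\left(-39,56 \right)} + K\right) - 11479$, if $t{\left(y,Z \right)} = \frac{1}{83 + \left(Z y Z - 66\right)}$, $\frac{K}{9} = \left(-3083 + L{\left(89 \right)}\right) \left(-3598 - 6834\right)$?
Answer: $\frac{3150178071150230}{10883543} \approx 2.8944 \cdot 10^{8}$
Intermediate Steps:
$K = \frac{25761552768}{89}$ ($K = 9 \left(-3083 + \frac{1}{89}\right) \left(-3598 - 6834\right) = 9 \left(-3083 + \frac{1}{89}\right) \left(-10432\right) = 9 \left(\left(- \frac{274386}{89}\right) \left(-10432\right)\right) = 9 \cdot \frac{2862394752}{89} = \frac{25761552768}{89} \approx 2.8946 \cdot 10^{8}$)
$t{\left(y,Z \right)} = \frac{1}{17 + y Z^{2}}$ ($t{\left(y,Z \right)} = \frac{1}{83 + \left(y Z^{2} - 66\right)} = \frac{1}{83 + \left(-66 + y Z^{2}\right)} = \frac{1}{17 + y Z^{2}}$)
$\left(t{\left(-39,56 \right)} + K\right) - 11479 = \left(\frac{1}{17 - 39 \cdot 56^{2}} + \frac{25761552768}{89}\right) - 11479 = \left(\frac{1}{17 - 122304} + \frac{25761552768}{89}\right) - 11479 = \left(\frac{1}{-122287} + \frac{25761552768}{89}\right) - 11479 = \left(- \frac{1}{122287} + \frac{25761552768}{89}\right) - 11479 = \frac{3150303003340327}{10883543} - 11479 = \frac{3150178071150230}{10883543}$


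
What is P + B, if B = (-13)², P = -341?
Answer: -172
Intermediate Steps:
B = 169
P + B = -341 + 169 = -172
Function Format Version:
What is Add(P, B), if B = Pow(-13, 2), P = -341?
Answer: -172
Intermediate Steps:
B = 169
Add(P, B) = Add(-341, 169) = -172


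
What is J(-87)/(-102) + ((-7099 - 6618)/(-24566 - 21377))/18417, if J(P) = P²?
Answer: -2134791152435/28768495854 ≈ -74.206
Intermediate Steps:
J(-87)/(-102) + ((-7099 - 6618)/(-24566 - 21377))/18417 = (-87)²/(-102) + ((-7099 - 6618)/(-24566 - 21377))/18417 = 7569*(-1/102) - 13717/(-45943)*(1/18417) = -2523/34 - 13717*(-1/45943)*(1/18417) = -2523/34 + (13717/45943)*(1/18417) = -2523/34 + 13717/846132231 = -2134791152435/28768495854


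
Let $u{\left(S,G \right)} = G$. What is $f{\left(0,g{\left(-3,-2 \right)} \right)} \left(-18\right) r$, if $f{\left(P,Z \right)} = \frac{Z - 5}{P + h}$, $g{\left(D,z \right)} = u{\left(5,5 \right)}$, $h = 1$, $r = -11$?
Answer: $0$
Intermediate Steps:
$g{\left(D,z \right)} = 5$
$f{\left(P,Z \right)} = \frac{-5 + Z}{1 + P}$ ($f{\left(P,Z \right)} = \frac{Z - 5}{P + 1} = \frac{-5 + Z}{1 + P}$)
$f{\left(0,g{\left(-3,-2 \right)} \right)} \left(-18\right) r = \frac{-5 + 5}{1 + 0} \left(-18\right) \left(-11\right) = 1^{-1} \cdot 0 \left(-18\right) \left(-11\right) = 1 \cdot 0 \left(-18\right) \left(-11\right) = 0 \left(-18\right) \left(-11\right) = 0 \left(-11\right) = 0$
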